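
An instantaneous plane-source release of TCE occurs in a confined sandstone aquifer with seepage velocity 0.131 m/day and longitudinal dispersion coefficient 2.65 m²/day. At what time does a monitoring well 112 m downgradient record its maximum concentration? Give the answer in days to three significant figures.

For the 1D instantaneous-source solution, setting ∂C/∂t = 0 at fixed x gives v²t² + 2Dt − x² = 0, so t = (√(D² + v²x²) − D)/v².
√(D² + v²x²) = √(2.65² + 0.131² × 112²) = 14.91; v² = 0.017161.
t = (14.91 − 2.65)/0.017161 = 714 days (vs. the pure-advection estimate x/v = 855 d).

714 days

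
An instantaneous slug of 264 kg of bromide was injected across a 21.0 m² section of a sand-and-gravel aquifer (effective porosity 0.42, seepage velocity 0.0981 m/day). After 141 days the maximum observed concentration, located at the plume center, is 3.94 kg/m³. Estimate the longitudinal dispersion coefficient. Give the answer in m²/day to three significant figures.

0.0326 m²/day

At the plume center C_max = M/(n_e·A·√(4πDt)), so D = M²/(4πt·(n_e·A·C_max)²).
n_e·A·C_max = 0.42 × 21.0 × 3.94 = 34.75 kg/m.
D = 264²/(4π × 141 × 34.75²) = 0.0326 m²/day.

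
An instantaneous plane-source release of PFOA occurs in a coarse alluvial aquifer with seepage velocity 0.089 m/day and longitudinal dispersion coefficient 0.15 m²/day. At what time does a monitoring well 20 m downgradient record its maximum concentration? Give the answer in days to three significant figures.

207 days

For the 1D instantaneous-source solution, setting ∂C/∂t = 0 at fixed x gives v²t² + 2Dt − x² = 0, so t = (√(D² + v²x²) − D)/v².
√(D² + v²x²) = √(0.15² + 0.089² × 20²) = 1.786; v² = 0.007921.
t = (1.786 − 0.15)/0.007921 = 207 days (vs. the pure-advection estimate x/v = 225 d).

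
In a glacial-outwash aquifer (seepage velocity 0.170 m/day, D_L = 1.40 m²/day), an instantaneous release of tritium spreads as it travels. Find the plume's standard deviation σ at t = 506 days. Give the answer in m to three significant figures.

Dispersive spreading gives a Gaussian with σ² = 2Dt; advection only shifts the center.
σ = √(2 × 1.40 × 506) = 37.6 m.

37.6 m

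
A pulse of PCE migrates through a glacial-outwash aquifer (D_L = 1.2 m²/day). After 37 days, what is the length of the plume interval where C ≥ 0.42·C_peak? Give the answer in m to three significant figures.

24.8 m

The plume is Gaussian with σ = √(2Dt) = √(2 × 1.2 × 37) = 9.423 m.
C/C_peak = exp(−Δx²/(2σ²)) = 0.42 ⇒ Δx = σ·√(−2 ln 0.42) = 9.423 × 1.317 = 12.41 m.
Width = 2Δx = 24.8 m.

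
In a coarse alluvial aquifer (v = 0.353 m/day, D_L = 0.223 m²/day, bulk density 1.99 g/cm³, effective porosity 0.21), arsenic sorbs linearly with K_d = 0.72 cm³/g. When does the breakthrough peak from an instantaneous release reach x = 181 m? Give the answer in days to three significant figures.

4000 days

Retardation factor R = 1 + ρ_b·K_d/n = 1 + 1.99 × 0.72/0.21 = 7.823.
Sorption retards both mechanisms: v_R = v/R = 0.04512 m/day, D_R = D/R = 0.02851 m²/day.
Peak time from v_R²t² + 2D_R t − x² = 0: t = (√(D_R² + v_R²x²) − D_R)/v_R².
√(D_R² + v_R²x²) = √(0.02851² + 0.04512² × 181²) = 8.167; v_R² = 0.002036.
t = (8.167 − 0.02851)/0.002036 = 4000 days.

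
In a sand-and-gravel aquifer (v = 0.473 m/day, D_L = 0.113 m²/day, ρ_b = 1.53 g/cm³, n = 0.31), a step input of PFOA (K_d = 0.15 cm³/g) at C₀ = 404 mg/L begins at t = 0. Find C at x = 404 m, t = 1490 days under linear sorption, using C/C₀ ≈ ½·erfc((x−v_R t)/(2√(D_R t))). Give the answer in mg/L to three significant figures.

213 mg/L

Retardation factor R = 1 + ρ_b·K_d/n = 1 + 1.53 × 0.15/0.31 = 1.740.
Sorption retards both mechanisms: v_R = v/R = 0.2718 m/day, D_R = D/R = 0.06494 m²/day.
v_R·t = 0.2718 × 1490 = 404.982 m; 2√(D_R t) = 19.67 m; argument = (404 − 404.982)/19.67 = -0.04992.
C = C₀ × ½·erfc(-0.04992) = 404 × 0.5281 = 213 mg/L.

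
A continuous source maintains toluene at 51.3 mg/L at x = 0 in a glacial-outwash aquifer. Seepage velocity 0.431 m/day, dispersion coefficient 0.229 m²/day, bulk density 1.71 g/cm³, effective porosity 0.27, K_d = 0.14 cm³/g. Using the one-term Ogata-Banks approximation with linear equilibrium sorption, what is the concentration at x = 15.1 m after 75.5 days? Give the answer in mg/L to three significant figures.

Retardation factor R = 1 + ρ_b·K_d/n = 1 + 1.71 × 0.14/0.27 = 1.887.
Sorption retards both mechanisms: v_R = v/R = 0.2284 m/day, D_R = D/R = 0.1214 m²/day.
v_R·t = 0.2284 × 75.5 = 17.2442 m; 2√(D_R t) = 6.055 m; argument = (15.1 − 17.2442)/6.055 = -0.3541.
C = C₀ × ½·erfc(-0.3541) = 51.3 × 0.6917 = 35.5 mg/L.

35.5 mg/L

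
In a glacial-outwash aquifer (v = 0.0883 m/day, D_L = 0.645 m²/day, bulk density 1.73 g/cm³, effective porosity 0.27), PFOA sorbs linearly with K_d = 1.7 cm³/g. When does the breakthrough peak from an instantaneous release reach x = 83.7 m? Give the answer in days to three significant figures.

10300 days

Retardation factor R = 1 + ρ_b·K_d/n = 1 + 1.73 × 1.7/0.27 = 11.89.
Sorption retards both mechanisms: v_R = v/R = 0.007426 m/day, D_R = D/R = 0.05425 m²/day.
Peak time from v_R²t² + 2D_R t − x² = 0: t = (√(D_R² + v_R²x²) − D_R)/v_R².
√(D_R² + v_R²x²) = √(0.05425² + 0.007426² × 83.7²) = 0.6239; v_R² = 5.515e-05.
t = (0.6239 − 0.05425)/5.515e-05 = 10300 days.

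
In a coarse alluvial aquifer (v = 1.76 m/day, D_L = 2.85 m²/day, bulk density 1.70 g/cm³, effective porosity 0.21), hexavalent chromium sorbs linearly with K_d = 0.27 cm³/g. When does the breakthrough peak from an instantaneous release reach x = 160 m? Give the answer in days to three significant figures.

287 days

Retardation factor R = 1 + ρ_b·K_d/n = 1 + 1.70 × 0.27/0.21 = 3.186.
Sorption retards both mechanisms: v_R = v/R = 0.5524 m/day, D_R = D/R = 0.8945 m²/day.
Peak time from v_R²t² + 2D_R t − x² = 0: t = (√(D_R² + v_R²x²) − D_R)/v_R².
√(D_R² + v_R²x²) = √(0.8945² + 0.5524² × 160²) = 88.39; v_R² = 0.3051.
t = (88.39 − 0.8945)/0.3051 = 287 days.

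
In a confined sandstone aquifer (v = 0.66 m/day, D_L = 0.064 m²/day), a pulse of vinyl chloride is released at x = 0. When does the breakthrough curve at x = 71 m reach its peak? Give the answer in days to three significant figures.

For the 1D instantaneous-source solution, setting ∂C/∂t = 0 at fixed x gives v²t² + 2Dt − x² = 0, so t = (√(D² + v²x²) − D)/v².
√(D² + v²x²) = √(0.064² + 0.66² × 71²) = 46.86; v² = 0.4356.
t = (46.86 − 0.064)/0.4356 = 107 days (vs. the pure-advection estimate x/v = 108 d).

107 days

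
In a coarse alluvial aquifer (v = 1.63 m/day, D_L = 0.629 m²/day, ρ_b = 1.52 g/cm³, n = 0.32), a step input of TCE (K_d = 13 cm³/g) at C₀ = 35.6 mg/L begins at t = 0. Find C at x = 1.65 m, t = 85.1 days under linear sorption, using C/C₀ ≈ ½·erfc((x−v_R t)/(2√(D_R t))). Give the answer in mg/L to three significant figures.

Retardation factor R = 1 + ρ_b·K_d/n = 1 + 1.52 × 13/0.32 = 62.75.
Sorption retards both mechanisms: v_R = v/R = 0.02598 m/day, D_R = D/R = 0.01002 m²/day.
v_R·t = 0.02598 × 85.1 = 2.210898 m; 2√(D_R t) = 1.847 m; argument = (1.65 − 2.210898)/1.847 = -0.3037.
C = C₀ × ½·erfc(-0.3037) = 35.6 × 0.6662 = 23.7 mg/L.

23.7 mg/L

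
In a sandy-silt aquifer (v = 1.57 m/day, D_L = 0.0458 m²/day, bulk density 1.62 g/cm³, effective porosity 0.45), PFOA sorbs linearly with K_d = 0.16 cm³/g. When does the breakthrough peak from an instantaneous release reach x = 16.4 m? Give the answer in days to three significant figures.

16.4 days

Retardation factor R = 1 + ρ_b·K_d/n = 1 + 1.62 × 0.16/0.45 = 1.576.
Sorption retards both mechanisms: v_R = v/R = 0.9962 m/day, D_R = D/R = 0.02906 m²/day.
Peak time from v_R²t² + 2D_R t − x² = 0: t = (√(D_R² + v_R²x²) − D_R)/v_R².
√(D_R² + v_R²x²) = √(0.02906² + 0.9962² × 16.4²) = 16.34; v_R² = 0.9924.
t = (16.34 − 0.02906)/0.9924 = 16.4 days.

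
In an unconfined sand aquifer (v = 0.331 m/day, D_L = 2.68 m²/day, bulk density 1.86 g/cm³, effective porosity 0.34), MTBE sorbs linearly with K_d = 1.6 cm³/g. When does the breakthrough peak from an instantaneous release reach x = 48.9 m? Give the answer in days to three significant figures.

Retardation factor R = 1 + ρ_b·K_d/n = 1 + 1.86 × 1.6/0.34 = 9.753.
Sorption retards both mechanisms: v_R = v/R = 0.03394 m/day, D_R = D/R = 0.2748 m²/day.
Peak time from v_R²t² + 2D_R t − x² = 0: t = (√(D_R² + v_R²x²) − D_R)/v_R².
√(D_R² + v_R²x²) = √(0.2748² + 0.03394² × 48.9²) = 1.682; v_R² = 0.001152.
t = (1.682 − 0.2748)/0.001152 = 1220 days.

1220 days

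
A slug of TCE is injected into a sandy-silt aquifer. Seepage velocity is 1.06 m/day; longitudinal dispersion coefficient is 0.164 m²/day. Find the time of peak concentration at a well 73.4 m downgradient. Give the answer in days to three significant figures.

69.1 days

For the 1D instantaneous-source solution, setting ∂C/∂t = 0 at fixed x gives v²t² + 2Dt − x² = 0, so t = (√(D² + v²x²) − D)/v².
√(D² + v²x²) = √(0.164² + 1.06² × 73.4²) = 77.80; v² = 1.1236.
t = (77.80 − 0.164)/1.1236 = 69.1 days (vs. the pure-advection estimate x/v = 69.2 d).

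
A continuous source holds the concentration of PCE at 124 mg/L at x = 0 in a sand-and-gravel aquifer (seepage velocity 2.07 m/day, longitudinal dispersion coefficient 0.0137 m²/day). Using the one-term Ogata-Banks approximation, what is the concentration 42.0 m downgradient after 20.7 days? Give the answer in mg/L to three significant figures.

108 mg/L

For a continuous step input, C/C₀ ≈ ½·erfc((x−vt)/(2√(Dt))).
vt = 2.07 × 20.7 = 42.849 m and 2√(Dt) = 2√(0.0137 × 20.7) = 1.065 m.
Argument (x−vt)/(2√(Dt)) = (42.0 − 42.849)/1.065 = -0.7972; ½·erfc(-0.7972) = 0.8702.
C = 124 × 0.8702 = 108 mg/L.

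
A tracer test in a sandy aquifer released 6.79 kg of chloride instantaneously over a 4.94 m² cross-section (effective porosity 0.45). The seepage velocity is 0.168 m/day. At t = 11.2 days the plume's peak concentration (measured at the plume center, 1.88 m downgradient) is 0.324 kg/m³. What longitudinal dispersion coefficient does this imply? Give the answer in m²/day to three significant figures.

0.631 m²/day

At the plume center C_max = M/(n_e·A·√(4πDt)), so D = M²/(4πt·(n_e·A·C_max)²).
n_e·A·C_max = 0.45 × 4.94 × 0.324 = 0.7203 kg/m.
D = 6.79²/(4π × 11.2 × 0.7203²) = 0.631 m²/day.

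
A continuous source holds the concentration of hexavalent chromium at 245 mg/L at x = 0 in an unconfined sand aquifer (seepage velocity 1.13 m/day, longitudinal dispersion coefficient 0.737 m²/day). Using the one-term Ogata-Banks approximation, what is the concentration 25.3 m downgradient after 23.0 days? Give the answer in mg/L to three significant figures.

For a continuous step input, C/C₀ ≈ ½·erfc((x−vt)/(2√(Dt))).
vt = 1.13 × 23.0 = 25.99 m and 2√(Dt) = 2√(0.737 × 23.0) = 8.234 m.
Argument (x−vt)/(2√(Dt)) = (25.3 − 25.99)/8.234 = -0.08380; ½·erfc(-0.08380) = 0.5472.
C = 245 × 0.5472 = 134 mg/L.

134 mg/L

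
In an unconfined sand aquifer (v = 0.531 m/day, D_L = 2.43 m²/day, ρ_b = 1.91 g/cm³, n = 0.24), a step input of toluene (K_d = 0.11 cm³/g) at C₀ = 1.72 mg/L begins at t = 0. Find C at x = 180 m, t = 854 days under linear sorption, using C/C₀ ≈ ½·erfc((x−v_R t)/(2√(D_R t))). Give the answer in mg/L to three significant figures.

1.56 mg/L

Retardation factor R = 1 + ρ_b·K_d/n = 1 + 1.91 × 0.11/0.24 = 1.875.
Sorption retards both mechanisms: v_R = v/R = 0.2832 m/day, D_R = D/R = 1.296 m²/day.
v_R·t = 0.2832 × 854 = 241.8528 m; 2√(D_R t) = 66.54 m; argument = (180 − 241.8528)/66.54 = -0.9296.
C = C₀ × ½·erfc(-0.9296) = 1.72 × 0.9057 = 1.56 mg/L.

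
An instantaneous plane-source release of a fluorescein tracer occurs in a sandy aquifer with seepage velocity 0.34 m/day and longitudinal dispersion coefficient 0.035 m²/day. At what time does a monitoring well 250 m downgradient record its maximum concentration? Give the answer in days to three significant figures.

735 days

For the 1D instantaneous-source solution, setting ∂C/∂t = 0 at fixed x gives v²t² + 2Dt − x² = 0, so t = (√(D² + v²x²) − D)/v².
√(D² + v²x²) = √(0.035² + 0.34² × 250²) = 85.00; v² = 0.1156.
t = (85.00 − 0.035)/0.1156 = 735 days (vs. the pure-advection estimate x/v = 735 d).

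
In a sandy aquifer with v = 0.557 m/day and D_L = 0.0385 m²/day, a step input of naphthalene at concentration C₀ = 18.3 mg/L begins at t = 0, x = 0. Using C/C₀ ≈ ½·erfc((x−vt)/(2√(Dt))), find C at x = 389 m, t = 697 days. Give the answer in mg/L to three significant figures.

For a continuous step input, C/C₀ ≈ ½·erfc((x−vt)/(2√(Dt))).
vt = 0.557 × 697 = 388.229 m and 2√(Dt) = 2√(0.0385 × 697) = 10.36 m.
Argument (x−vt)/(2√(Dt)) = (389 − 388.229)/10.36 = 0.07442; ½·erfc(0.07442) = 0.4581.
C = 18.3 × 0.4581 = 8.38 mg/L.

8.38 mg/L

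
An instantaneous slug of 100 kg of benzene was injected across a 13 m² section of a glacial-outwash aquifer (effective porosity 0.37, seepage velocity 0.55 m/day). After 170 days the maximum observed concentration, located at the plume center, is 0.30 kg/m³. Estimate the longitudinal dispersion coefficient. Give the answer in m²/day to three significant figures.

2.25 m²/day

At the plume center C_max = M/(n_e·A·√(4πDt)), so D = M²/(4πt·(n_e·A·C_max)²).
n_e·A·C_max = 0.37 × 13 × 0.30 = 1.443 kg/m.
D = 100²/(4π × 170 × 1.443²) = 2.25 m²/day.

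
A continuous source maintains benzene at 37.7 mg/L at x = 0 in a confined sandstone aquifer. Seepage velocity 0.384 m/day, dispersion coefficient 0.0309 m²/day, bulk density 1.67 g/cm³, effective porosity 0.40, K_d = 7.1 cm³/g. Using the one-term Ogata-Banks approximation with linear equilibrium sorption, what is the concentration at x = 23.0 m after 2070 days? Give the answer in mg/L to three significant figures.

34.9 mg/L

Retardation factor R = 1 + ρ_b·K_d/n = 1 + 1.67 × 7.1/0.40 = 30.64.
Sorption retards both mechanisms: v_R = v/R = 0.01253 m/day, D_R = D/R = 0.001008 m²/day.
v_R·t = 0.01253 × 2070 = 25.9371 m; 2√(D_R t) = 2.889 m; argument = (23.0 − 25.9371)/2.889 = -1.017.
C = C₀ × ½·erfc(-1.017) = 37.7 × 0.9248 = 34.9 mg/L.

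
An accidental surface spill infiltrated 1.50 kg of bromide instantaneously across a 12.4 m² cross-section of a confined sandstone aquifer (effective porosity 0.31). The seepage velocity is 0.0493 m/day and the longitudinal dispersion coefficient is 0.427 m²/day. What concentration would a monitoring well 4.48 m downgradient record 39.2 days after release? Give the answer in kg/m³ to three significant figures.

For an instantaneous plane source, C(x,t) = M/(n_e·A·√(4πDt)) · exp(−(x−vt)²/(4Dt)), with n_e·A the pore (flow) area.
Plume center vt = 0.0493 × 39.2 = 1.93256 m, so the well at 4.48 m is 2.54744 m downgradient of the peak.
√(4πDt) = 14.50 m, giving peak height M/(n_e·A·√(4πDt)) = 1.50/(0.31 × 12.4 × 14.50) = 0.02691 kg/m³.
(x−vt)²/(4Dt) = (2.54744)²/(4 × 0.427 × 39.2) = 0.09692; exp(−0.09692) = 0.9076.
C = 0.02691 × 0.9076 = 0.0244 kg/m³.

0.0244 kg/m³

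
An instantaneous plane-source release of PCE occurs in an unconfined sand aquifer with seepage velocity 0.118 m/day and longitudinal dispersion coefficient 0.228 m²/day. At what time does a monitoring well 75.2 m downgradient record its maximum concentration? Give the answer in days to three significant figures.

621 days

For the 1D instantaneous-source solution, setting ∂C/∂t = 0 at fixed x gives v²t² + 2Dt − x² = 0, so t = (√(D² + v²x²) − D)/v².
√(D² + v²x²) = √(0.228² + 0.118² × 75.2²) = 8.877; v² = 0.013924.
t = (8.877 − 0.228)/0.013924 = 621 days (vs. the pure-advection estimate x/v = 637 d).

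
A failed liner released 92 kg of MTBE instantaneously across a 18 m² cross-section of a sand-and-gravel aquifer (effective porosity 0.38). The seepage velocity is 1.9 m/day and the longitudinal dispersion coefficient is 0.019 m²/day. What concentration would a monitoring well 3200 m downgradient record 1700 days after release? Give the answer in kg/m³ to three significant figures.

For an instantaneous plane source, C(x,t) = M/(n_e·A·√(4πDt)) · exp(−(x−vt)²/(4Dt)), with n_e·A the pore (flow) area.
Plume center vt = 1.9 × 1700 = 3230 m, so the well at 3200 m is 30 m upgradient of the peak.
√(4πDt) = 20.15 m, giving peak height M/(n_e·A·√(4πDt)) = 92/(0.38 × 18 × 20.15) = 0.6675 kg/m³.
(x−vt)²/(4Dt) = (-30)²/(4 × 0.019 × 1700) = 6.966; exp(−6.966) = 0.0009434.
C = 0.6675 × 0.0009434 = 0.000630 kg/m³.

0.000630 kg/m³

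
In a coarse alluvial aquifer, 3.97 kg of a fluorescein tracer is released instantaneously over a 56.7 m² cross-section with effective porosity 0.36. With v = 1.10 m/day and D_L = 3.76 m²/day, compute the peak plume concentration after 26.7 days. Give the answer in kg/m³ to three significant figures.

0.00548 kg/m³

The peak of an instantaneous 1D plume sits at x = vt; there the Gaussian factor is 1 and C_max = M/(n_e·A·√(4πDt)), where n_e·A is the pore area the mass is dissolved in.
√(4πDt) = √(4π × 3.76 × 26.7) = 35.52 m, so C_max = 3.97/(0.36 × 56.7 × 35.52) = 0.00548 kg/m³.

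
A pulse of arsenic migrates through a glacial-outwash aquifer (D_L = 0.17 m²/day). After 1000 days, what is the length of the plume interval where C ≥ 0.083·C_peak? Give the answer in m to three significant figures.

The plume is Gaussian with σ = √(2Dt) = √(2 × 0.17 × 1000) = 18.44 m.
C/C_peak = exp(−Δx²/(2σ²)) = 0.083 ⇒ Δx = σ·√(−2 ln 0.083) = 18.44 × 2.231 = 41.14 m.
Width = 2Δx = 82.3 m.

82.3 m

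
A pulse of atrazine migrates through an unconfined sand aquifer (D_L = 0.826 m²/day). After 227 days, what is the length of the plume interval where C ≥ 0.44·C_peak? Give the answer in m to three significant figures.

The plume is Gaussian with σ = √(2Dt) = √(2 × 0.826 × 227) = 19.37 m.
C/C_peak = exp(−Δx²/(2σ²)) = 0.44 ⇒ Δx = σ·√(−2 ln 0.44) = 19.37 × 1.281 = 24.81 m.
Width = 2Δx = 49.6 m.

49.6 m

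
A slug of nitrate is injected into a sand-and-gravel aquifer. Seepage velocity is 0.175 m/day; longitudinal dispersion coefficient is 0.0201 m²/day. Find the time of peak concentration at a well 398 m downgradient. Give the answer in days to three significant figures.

For the 1D instantaneous-source solution, setting ∂C/∂t = 0 at fixed x gives v²t² + 2Dt − x² = 0, so t = (√(D² + v²x²) − D)/v².
√(D² + v²x²) = √(0.0201² + 0.175² × 398²) = 69.65; v² = 0.030625.
t = (69.65 − 0.0201)/0.030625 = 2270 days (vs. the pure-advection estimate x/v = 2270 d).

2270 days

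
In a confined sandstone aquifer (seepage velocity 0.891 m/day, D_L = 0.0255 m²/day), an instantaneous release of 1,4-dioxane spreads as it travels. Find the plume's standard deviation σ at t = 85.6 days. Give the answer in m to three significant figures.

2.09 m

Dispersive spreading gives a Gaussian with σ² = 2Dt; advection only shifts the center.
σ = √(2 × 0.0255 × 85.6) = 2.09 m.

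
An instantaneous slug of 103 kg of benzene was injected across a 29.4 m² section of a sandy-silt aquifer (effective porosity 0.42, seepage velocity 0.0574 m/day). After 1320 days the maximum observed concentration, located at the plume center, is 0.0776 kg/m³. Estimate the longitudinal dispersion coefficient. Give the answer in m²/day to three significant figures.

0.697 m²/day

At the plume center C_max = M/(n_e·A·√(4πDt)), so D = M²/(4πt·(n_e·A·C_max)²).
n_e·A·C_max = 0.42 × 29.4 × 0.0776 = 0.9582 kg/m.
D = 103²/(4π × 1320 × 0.9582²) = 0.697 m²/day.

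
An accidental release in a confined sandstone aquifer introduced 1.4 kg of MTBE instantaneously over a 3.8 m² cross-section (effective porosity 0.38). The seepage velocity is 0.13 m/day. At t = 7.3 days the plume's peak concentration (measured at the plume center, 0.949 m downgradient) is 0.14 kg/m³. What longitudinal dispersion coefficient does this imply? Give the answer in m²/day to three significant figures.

At the plume center C_max = M/(n_e·A·√(4πDt)), so D = M²/(4πt·(n_e·A·C_max)²).
n_e·A·C_max = 0.38 × 3.8 × 0.14 = 0.2022 kg/m.
D = 1.4²/(4π × 7.3 × 0.2022²) = 0.523 m²/day.

0.523 m²/day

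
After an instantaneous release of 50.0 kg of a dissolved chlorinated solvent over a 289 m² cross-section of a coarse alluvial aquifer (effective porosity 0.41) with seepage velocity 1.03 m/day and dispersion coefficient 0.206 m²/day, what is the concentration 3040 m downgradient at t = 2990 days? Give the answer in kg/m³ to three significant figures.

For an instantaneous plane source, C(x,t) = M/(n_e·A·√(4πDt)) · exp(−(x−vt)²/(4Dt)), with n_e·A the pore (flow) area.
Plume center vt = 1.03 × 2990 = 3079.7 m, so the well at 3040 m is 39.7 m upgradient of the peak.
√(4πDt) = 87.98 m, giving peak height M/(n_e·A·√(4πDt)) = 50.0/(0.41 × 289 × 87.98) = 0.004796 kg/m³.
(x−vt)²/(4Dt) = (-39.7)²/(4 × 0.206 × 2990) = 0.6397; exp(−0.6397) = 0.5275.
C = 0.004796 × 0.5275 = 0.00253 kg/m³.

0.00253 kg/m³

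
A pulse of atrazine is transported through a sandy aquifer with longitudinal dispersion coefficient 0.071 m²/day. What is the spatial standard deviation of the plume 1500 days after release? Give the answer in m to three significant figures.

Dispersive spreading gives a Gaussian with σ² = 2Dt; advection only shifts the center.
σ = √(2 × 0.071 × 1500) = 14.6 m.

14.6 m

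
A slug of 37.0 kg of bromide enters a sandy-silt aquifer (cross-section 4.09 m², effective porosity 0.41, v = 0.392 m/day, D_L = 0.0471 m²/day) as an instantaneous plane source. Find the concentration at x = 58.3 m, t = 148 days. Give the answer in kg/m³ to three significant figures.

For an instantaneous plane source, C(x,t) = M/(n_e·A·√(4πDt)) · exp(−(x−vt)²/(4Dt)), with n_e·A the pore (flow) area.
Plume center vt = 0.392 × 148 = 58.016 m, so the well at 58.3 m is 0.284 m downgradient of the peak.
√(4πDt) = 9.359 m, giving peak height M/(n_e·A·√(4πDt)) = 37.0/(0.41 × 4.09 × 9.359) = 2.358 kg/m³.
(x−vt)²/(4Dt) = (0.284)²/(4 × 0.0471 × 148) = 0.002893; exp(−0.002893) = 0.9971.
C = 2.358 × 0.9971 = 2.35 kg/m³.

2.35 kg/m³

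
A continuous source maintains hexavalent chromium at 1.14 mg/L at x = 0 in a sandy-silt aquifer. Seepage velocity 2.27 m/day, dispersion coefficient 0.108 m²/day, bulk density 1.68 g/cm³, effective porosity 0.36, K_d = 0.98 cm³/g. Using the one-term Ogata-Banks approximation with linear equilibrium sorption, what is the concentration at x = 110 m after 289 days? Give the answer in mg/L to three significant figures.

Retardation factor R = 1 + ρ_b·K_d/n = 1 + 1.68 × 0.98/0.36 = 5.573.
Sorption retards both mechanisms: v_R = v/R = 0.4073 m/day, D_R = D/R = 0.01938 m²/day.
v_R·t = 0.4073 × 289 = 117.7097 m; 2√(D_R t) = 4.733 m; argument = (110 − 117.7097)/4.733 = -1.629.
C = C₀ × ½·erfc(-1.629) = 1.14 × 0.9894 = 1.13 mg/L.

1.13 mg/L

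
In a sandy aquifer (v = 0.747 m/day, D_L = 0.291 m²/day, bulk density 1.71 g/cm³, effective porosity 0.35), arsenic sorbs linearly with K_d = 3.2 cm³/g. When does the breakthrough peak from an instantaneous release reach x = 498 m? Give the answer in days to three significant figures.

11100 days

Retardation factor R = 1 + ρ_b·K_d/n = 1 + 1.71 × 3.2/0.35 = 16.63.
Sorption retards both mechanisms: v_R = v/R = 0.04492 m/day, D_R = D/R = 0.01750 m²/day.
Peak time from v_R²t² + 2D_R t − x² = 0: t = (√(D_R² + v_R²x²) − D_R)/v_R².
√(D_R² + v_R²x²) = √(0.01750² + 0.04492² × 498²) = 22.37; v_R² = 0.002018.
t = (22.37 − 0.01750)/0.002018 = 11100 days.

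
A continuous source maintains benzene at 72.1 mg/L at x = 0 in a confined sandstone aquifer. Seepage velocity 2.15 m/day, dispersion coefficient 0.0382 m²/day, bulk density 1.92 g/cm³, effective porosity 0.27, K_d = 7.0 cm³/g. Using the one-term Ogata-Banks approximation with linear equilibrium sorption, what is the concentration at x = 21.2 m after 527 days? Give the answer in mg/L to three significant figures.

Retardation factor R = 1 + ρ_b·K_d/n = 1 + 1.92 × 7.0/0.27 = 50.78.
Sorption retards both mechanisms: v_R = v/R = 0.04234 m/day, D_R = D/R = 0.0007523 m²/day.
v_R·t = 0.04234 × 527 = 22.31318 m; 2√(D_R t) = 1.259 m; argument = (21.2 − 22.31318)/1.259 = -0.8842.
C = C₀ × ½·erfc(-0.8842) = 72.1 × 0.8944 = 64.5 mg/L.

64.5 mg/L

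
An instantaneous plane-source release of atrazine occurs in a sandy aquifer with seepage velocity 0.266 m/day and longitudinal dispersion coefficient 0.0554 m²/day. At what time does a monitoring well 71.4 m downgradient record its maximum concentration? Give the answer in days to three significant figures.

For the 1D instantaneous-source solution, setting ∂C/∂t = 0 at fixed x gives v²t² + 2Dt − x² = 0, so t = (√(D² + v²x²) − D)/v².
√(D² + v²x²) = √(0.0554² + 0.266² × 71.4²) = 18.99; v² = 0.070756.
t = (18.99 − 0.0554)/0.070756 = 268 days (vs. the pure-advection estimate x/v = 268 d).

268 days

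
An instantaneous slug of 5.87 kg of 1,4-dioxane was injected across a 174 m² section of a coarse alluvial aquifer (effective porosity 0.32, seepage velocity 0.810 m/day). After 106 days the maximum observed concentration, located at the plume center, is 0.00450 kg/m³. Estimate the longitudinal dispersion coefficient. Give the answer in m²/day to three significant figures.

0.412 m²/day

At the plume center C_max = M/(n_e·A·√(4πDt)), so D = M²/(4πt·(n_e·A·C_max)²).
n_e·A·C_max = 0.32 × 174 × 0.00450 = 0.2506 kg/m.
D = 5.87²/(4π × 106 × 0.2506²) = 0.412 m²/day.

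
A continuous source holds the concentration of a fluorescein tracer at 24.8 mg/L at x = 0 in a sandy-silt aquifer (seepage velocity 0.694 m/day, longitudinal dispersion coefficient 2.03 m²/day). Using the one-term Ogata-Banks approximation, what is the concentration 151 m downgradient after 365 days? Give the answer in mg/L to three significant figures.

For a continuous step input, C/C₀ ≈ ½·erfc((x−vt)/(2√(Dt))).
vt = 0.694 × 365 = 253.31 m and 2√(Dt) = 2√(2.03 × 365) = 54.44 m.
Argument (x−vt)/(2√(Dt)) = (151 − 253.31)/54.44 = -1.879; ½·erfc(-1.879) = 0.9961.
C = 24.8 × 0.9961 = 24.7 mg/L.

24.7 mg/L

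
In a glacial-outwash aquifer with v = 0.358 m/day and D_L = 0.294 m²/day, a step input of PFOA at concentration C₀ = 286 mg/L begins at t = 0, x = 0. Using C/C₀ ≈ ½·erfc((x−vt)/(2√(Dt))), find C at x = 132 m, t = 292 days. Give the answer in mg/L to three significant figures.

5.16 mg/L

For a continuous step input, C/C₀ ≈ ½·erfc((x−vt)/(2√(Dt))).
vt = 0.358 × 292 = 104.536 m and 2√(Dt) = 2√(0.294 × 292) = 18.53 m.
Argument (x−vt)/(2√(Dt)) = (132 − 104.536)/18.53 = 1.482; ½·erfc(1.482) = 0.01805.
C = 286 × 0.01805 = 5.16 mg/L.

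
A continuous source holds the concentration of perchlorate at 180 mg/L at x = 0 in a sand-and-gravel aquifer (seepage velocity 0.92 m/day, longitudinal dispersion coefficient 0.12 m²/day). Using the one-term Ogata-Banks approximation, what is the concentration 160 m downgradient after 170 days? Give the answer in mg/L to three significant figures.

For a continuous step input, C/C₀ ≈ ½·erfc((x−vt)/(2√(Dt))).
vt = 0.92 × 170 = 156.4 m and 2√(Dt) = 2√(0.12 × 170) = 9.033 m.
Argument (x−vt)/(2√(Dt)) = (160 − 156.4)/9.033 = 0.3985; ½·erfc(0.3985) = 0.2865.
C = 180 × 0.2865 = 51.6 mg/L.

51.6 mg/L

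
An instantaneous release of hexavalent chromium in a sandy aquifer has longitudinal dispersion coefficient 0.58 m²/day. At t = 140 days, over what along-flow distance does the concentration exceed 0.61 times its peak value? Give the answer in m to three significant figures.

25.3 m

The plume is Gaussian with σ = √(2Dt) = √(2 × 0.58 × 140) = 12.74 m.
C/C_peak = exp(−Δx²/(2σ²)) = 0.61 ⇒ Δx = σ·√(−2 ln 0.61) = 12.74 × 0.9943 = 12.67 m.
Width = 2Δx = 25.3 m.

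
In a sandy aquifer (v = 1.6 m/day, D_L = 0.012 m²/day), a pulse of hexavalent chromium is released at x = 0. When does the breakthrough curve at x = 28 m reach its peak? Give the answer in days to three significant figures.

17.5 days

For the 1D instantaneous-source solution, setting ∂C/∂t = 0 at fixed x gives v²t² + 2Dt − x² = 0, so t = (√(D² + v²x²) − D)/v².
√(D² + v²x²) = √(0.012² + 1.6² × 28²) = 44.80; v² = 2.56.
t = (44.80 − 0.012)/2.56 = 17.5 days (vs. the pure-advection estimate x/v = 17.5 d).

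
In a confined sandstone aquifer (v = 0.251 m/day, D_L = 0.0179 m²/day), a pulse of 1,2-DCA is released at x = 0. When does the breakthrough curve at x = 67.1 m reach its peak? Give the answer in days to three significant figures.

For the 1D instantaneous-source solution, setting ∂C/∂t = 0 at fixed x gives v²t² + 2Dt − x² = 0, so t = (√(D² + v²x²) − D)/v².
√(D² + v²x²) = √(0.0179² + 0.251² × 67.1²) = 16.84; v² = 0.063001.
t = (16.84 − 0.0179)/0.063001 = 267 days (vs. the pure-advection estimate x/v = 267 d).

267 days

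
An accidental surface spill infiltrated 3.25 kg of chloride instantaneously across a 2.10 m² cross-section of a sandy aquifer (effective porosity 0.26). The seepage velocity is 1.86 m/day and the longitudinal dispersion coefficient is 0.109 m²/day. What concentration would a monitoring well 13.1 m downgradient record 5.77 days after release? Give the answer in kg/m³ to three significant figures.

For an instantaneous plane source, C(x,t) = M/(n_e·A·√(4πDt)) · exp(−(x−vt)²/(4Dt)), with n_e·A the pore (flow) area.
Plume center vt = 1.86 × 5.77 = 10.7322 m, so the well at 13.1 m is 2.3678 m downgradient of the peak.
√(4πDt) = 2.811 m, giving peak height M/(n_e·A·√(4πDt)) = 3.25/(0.26 × 2.10 × 2.811) = 2.118 kg/m³.
(x−vt)²/(4Dt) = (2.3678)²/(4 × 0.109 × 5.77) = 2.229; exp(−2.229) = 0.1076.
C = 2.118 × 0.1076 = 0.228 kg/m³.

0.228 kg/m³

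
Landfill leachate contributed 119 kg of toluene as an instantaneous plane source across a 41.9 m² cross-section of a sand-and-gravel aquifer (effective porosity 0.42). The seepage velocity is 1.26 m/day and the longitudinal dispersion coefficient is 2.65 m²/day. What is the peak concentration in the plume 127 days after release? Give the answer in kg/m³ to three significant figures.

0.104 kg/m³

The peak of an instantaneous 1D plume sits at x = vt; there the Gaussian factor is 1 and C_max = M/(n_e·A·√(4πDt)), where n_e·A is the pore area the mass is dissolved in.
√(4πDt) = √(4π × 2.65 × 127) = 65.03 m, so C_max = 119/(0.42 × 41.9 × 65.03) = 0.104 kg/m³.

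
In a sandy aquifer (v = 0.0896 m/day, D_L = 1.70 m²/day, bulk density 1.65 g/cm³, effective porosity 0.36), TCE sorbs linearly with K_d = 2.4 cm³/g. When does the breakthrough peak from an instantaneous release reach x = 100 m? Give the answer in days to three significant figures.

11100 days

Retardation factor R = 1 + ρ_b·K_d/n = 1 + 1.65 × 2.4/0.36 = 12.00.
Sorption retards both mechanisms: v_R = v/R = 0.007467 m/day, D_R = D/R = 0.1417 m²/day.
Peak time from v_R²t² + 2D_R t − x² = 0: t = (√(D_R² + v_R²x²) − D_R)/v_R².
√(D_R² + v_R²x²) = √(0.1417² + 0.007467² × 100²) = 0.7600; v_R² = 5.576e-05.
t = (0.7600 − 0.1417)/5.576e-05 = 11100 days.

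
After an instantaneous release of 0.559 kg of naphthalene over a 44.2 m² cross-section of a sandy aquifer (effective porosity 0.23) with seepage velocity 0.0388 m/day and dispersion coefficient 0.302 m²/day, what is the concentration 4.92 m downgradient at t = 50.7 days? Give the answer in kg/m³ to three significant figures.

0.00344 kg/m³

For an instantaneous plane source, C(x,t) = M/(n_e·A·√(4πDt)) · exp(−(x−vt)²/(4Dt)), with n_e·A the pore (flow) area.
Plume center vt = 0.0388 × 50.7 = 1.96716 m, so the well at 4.92 m is 2.95284 m downgradient of the peak.
√(4πDt) = 13.87 m, giving peak height M/(n_e·A·√(4πDt)) = 0.559/(0.23 × 44.2 × 13.87) = 0.003964 kg/m³.
(x−vt)²/(4Dt) = (2.95284)²/(4 × 0.302 × 50.7) = 0.1424; exp(−0.1424) = 0.8673.
C = 0.003964 × 0.8673 = 0.00344 kg/m³.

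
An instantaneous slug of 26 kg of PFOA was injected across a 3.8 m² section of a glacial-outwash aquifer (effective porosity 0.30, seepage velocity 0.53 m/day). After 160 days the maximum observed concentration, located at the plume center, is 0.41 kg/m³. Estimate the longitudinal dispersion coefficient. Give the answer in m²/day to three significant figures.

At the plume center C_max = M/(n_e·A·√(4πDt)), so D = M²/(4πt·(n_e·A·C_max)²).
n_e·A·C_max = 0.30 × 3.8 × 0.41 = 0.4674 kg/m.
D = 26²/(4π × 160 × 0.4674²) = 1.54 m²/day.

1.54 m²/day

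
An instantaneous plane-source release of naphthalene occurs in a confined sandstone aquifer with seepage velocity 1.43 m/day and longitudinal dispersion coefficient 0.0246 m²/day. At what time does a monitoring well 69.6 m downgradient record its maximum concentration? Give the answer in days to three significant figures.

48.7 days

For the 1D instantaneous-source solution, setting ∂C/∂t = 0 at fixed x gives v²t² + 2Dt − x² = 0, so t = (√(D² + v²x²) − D)/v².
√(D² + v²x²) = √(0.0246² + 1.43² × 69.6²) = 99.53; v² = 2.0449.
t = (99.53 − 0.0246)/2.0449 = 48.7 days (vs. the pure-advection estimate x/v = 48.7 d).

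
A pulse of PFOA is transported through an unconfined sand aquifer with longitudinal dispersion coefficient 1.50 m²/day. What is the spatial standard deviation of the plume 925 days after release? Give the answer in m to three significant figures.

Dispersive spreading gives a Gaussian with σ² = 2Dt; advection only shifts the center.
σ = √(2 × 1.50 × 925) = 52.7 m.

52.7 m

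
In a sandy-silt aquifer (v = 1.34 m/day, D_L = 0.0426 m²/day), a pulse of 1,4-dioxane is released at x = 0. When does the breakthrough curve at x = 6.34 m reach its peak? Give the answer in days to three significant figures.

For the 1D instantaneous-source solution, setting ∂C/∂t = 0 at fixed x gives v²t² + 2Dt − x² = 0, so t = (√(D² + v²x²) − D)/v².
√(D² + v²x²) = √(0.0426² + 1.34² × 6.34²) = 8.496; v² = 1.7956.
t = (8.496 − 0.0426)/1.7956 = 4.71 days (vs. the pure-advection estimate x/v = 4.73 d).

4.71 days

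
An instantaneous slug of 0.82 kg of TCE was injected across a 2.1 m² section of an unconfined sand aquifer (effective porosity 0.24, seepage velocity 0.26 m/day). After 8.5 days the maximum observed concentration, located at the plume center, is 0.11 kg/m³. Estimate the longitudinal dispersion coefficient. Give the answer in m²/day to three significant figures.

At the plume center C_max = M/(n_e·A·√(4πDt)), so D = M²/(4πt·(n_e·A·C_max)²).
n_e·A·C_max = 0.24 × 2.1 × 0.11 = 0.05544 kg/m.
D = 0.82²/(4π × 8.5 × 0.05544²) = 2.05 m²/day.

2.05 m²/day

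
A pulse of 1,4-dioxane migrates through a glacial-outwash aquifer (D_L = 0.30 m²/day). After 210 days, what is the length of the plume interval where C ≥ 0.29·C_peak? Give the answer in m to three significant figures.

The plume is Gaussian with σ = √(2Dt) = √(2 × 0.30 × 210) = 11.22 m.
C/C_peak = exp(−Δx²/(2σ²)) = 0.29 ⇒ Δx = σ·√(−2 ln 0.29) = 11.22 × 1.573 = 17.65 m.
Width = 2Δx = 35.3 m.

35.3 m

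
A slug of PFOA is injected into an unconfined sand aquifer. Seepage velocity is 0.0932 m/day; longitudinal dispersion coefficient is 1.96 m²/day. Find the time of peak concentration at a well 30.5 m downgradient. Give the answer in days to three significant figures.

For the 1D instantaneous-source solution, setting ∂C/∂t = 0 at fixed x gives v²t² + 2Dt − x² = 0, so t = (√(D² + v²x²) − D)/v².
√(D² + v²x²) = √(1.96² + 0.0932² × 30.5²) = 3.453; v² = 0.00868624.
t = (3.453 − 1.96)/0.00868624 = 172 days (vs. the pure-advection estimate x/v = 327 d).

172 days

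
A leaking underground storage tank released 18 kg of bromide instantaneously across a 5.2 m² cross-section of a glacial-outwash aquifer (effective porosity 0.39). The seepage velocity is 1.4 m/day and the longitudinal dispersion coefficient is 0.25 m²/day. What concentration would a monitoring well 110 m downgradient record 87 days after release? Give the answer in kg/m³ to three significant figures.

0.108 kg/m³

For an instantaneous plane source, C(x,t) = M/(n_e·A·√(4πDt)) · exp(−(x−vt)²/(4Dt)), with n_e·A the pore (flow) area.
Plume center vt = 1.4 × 87 = 121.8 m, so the well at 110 m is 11.8 m upgradient of the peak.
√(4πDt) = 16.53 m, giving peak height M/(n_e·A·√(4πDt)) = 18/(0.39 × 5.2 × 16.53) = 0.5369 kg/m³.
(x−vt)²/(4Dt) = (-11.8)²/(4 × 0.25 × 87) = 1.600; exp(−1.600) = 0.2019.
C = 0.5369 × 0.2019 = 0.108 kg/m³.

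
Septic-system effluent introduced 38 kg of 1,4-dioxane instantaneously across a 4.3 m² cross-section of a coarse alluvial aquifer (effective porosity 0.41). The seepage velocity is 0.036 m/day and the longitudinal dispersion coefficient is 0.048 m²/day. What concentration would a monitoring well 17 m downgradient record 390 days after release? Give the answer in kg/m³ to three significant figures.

1.25 kg/m³

For an instantaneous plane source, C(x,t) = M/(n_e·A·√(4πDt)) · exp(−(x−vt)²/(4Dt)), with n_e·A the pore (flow) area.
Plume center vt = 0.036 × 390 = 14.04 m, so the well at 17 m is 2.96 m downgradient of the peak.
√(4πDt) = 15.34 m, giving peak height M/(n_e·A·√(4πDt)) = 38/(0.41 × 4.3 × 15.34) = 1.405 kg/m³.
(x−vt)²/(4Dt) = (2.96)²/(4 × 0.048 × 390) = 0.1170; exp(−0.1170) = 0.8896.
C = 1.405 × 0.8896 = 1.25 kg/m³.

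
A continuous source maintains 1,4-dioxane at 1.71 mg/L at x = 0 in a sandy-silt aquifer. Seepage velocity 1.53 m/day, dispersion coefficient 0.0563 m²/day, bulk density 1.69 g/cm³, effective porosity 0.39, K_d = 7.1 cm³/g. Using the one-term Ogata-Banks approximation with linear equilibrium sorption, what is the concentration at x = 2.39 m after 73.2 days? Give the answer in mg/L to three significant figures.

1.69 mg/L

Retardation factor R = 1 + ρ_b·K_d/n = 1 + 1.69 × 7.1/0.39 = 31.77.
Sorption retards both mechanisms: v_R = v/R = 0.04816 m/day, D_R = D/R = 0.001772 m²/day.
v_R·t = 0.04816 × 73.2 = 3.525312 m; 2√(D_R t) = 0.7203 m; argument = (2.39 − 3.525312)/0.7203 = -1.576.
C = C₀ × ½·erfc(-1.576) = 1.71 × 0.9871 = 1.69 mg/L.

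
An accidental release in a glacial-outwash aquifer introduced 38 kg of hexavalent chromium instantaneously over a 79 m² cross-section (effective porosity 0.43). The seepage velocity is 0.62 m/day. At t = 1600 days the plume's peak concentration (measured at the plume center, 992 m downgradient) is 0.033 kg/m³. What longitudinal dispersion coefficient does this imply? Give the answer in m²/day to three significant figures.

0.0572 m²/day

At the plume center C_max = M/(n_e·A·√(4πDt)), so D = M²/(4πt·(n_e·A·C_max)²).
n_e·A·C_max = 0.43 × 79 × 0.033 = 1.121 kg/m.
D = 38²/(4π × 1600 × 1.121²) = 0.0572 m²/day.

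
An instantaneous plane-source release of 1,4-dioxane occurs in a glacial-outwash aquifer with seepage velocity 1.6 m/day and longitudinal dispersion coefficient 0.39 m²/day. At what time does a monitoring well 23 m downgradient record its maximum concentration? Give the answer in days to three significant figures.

For the 1D instantaneous-source solution, setting ∂C/∂t = 0 at fixed x gives v²t² + 2Dt − x² = 0, so t = (√(D² + v²x²) − D)/v².
√(D² + v²x²) = √(0.39² + 1.6² × 23²) = 36.80; v² = 2.56.
t = (36.80 − 0.39)/2.56 = 14.2 days (vs. the pure-advection estimate x/v = 14.4 d).

14.2 days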